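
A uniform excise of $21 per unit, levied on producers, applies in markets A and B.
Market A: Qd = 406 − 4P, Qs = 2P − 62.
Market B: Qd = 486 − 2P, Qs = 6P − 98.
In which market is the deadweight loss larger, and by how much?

Market A: pre-tax P* = $78, Q* = 94; post-tax Q = 66; deadweight loss = $294.
Market B: pre-tax P* = $73, Q* = 340; post-tax Q = 308.5; deadweight loss = $330.75.
Difference: $294 vs $330.75 → market B is larger by $36.75.

Market B, by $36.75.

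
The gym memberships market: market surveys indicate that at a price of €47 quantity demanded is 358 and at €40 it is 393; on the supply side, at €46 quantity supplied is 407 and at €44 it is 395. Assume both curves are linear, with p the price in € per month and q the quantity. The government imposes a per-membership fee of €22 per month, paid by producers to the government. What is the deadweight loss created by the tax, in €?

Deadweight loss = €660.

Demand slope: (393 − 358)/(40 − 47) = -5, so qd = 593 − 5p.
Supply slope: (395 − 407)/(44 − 46) = 6, so qs = 6p + 131.
Before the tax: set 593 − 5p = 6p + 131 → p* = €42, q* = 383.
With the tax collected from producers, supply shifts: qs = 6(p − 22) + 131.
Solving gives q = 323 with buyers paying €54 and producers receiving €32 (the €22 wedge).
Quantity falls by |ΔQ| = |383 − 323| = 60.
DWL = ½ · t · |ΔQ| = ½ · 22 · 60 = €660.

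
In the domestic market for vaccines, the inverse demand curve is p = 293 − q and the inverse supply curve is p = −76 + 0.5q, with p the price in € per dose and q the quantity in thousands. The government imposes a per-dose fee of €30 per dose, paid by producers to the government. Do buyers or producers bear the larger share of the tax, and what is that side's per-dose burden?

Inverting to q(p) form: qd = 293 − p; qs = 2p + 152.
Before the tax: set 293 − p = 2p + 152 → p* = €47, q* = 246.
With the tax collected from producers, supply shifts: qs = 2(p − 30) + 152.
Solving gives q = 226 with buyers paying €67 and producers receiving €37 (the €30 wedge).
Per-dose burden: buyers €20, producers €10.
Buyers take the larger share because demand is less price-elastic here (demand slope 1 vs supply slope 2).

Buyers bear the larger share: €20 per dose.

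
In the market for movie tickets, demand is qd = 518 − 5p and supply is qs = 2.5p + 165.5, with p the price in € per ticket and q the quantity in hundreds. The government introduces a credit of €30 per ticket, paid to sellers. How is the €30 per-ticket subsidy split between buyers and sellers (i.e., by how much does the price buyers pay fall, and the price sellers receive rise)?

Buyers gain €10 per ticket; sellers gain €20 per ticket.

Before the subsidy: set 518 − 5p = 2.5p + 165.5 → p* = €47, q* = 283.
With a per-unit subsidy paid to sellers, each receives p + 30 per unit sold, so supply becomes qs = 2.5(p + 30) + 165.5.
Solving gives q = 333 with buyers paying €37 and sellers receiving €67 (the €30 wedge).
Gain to buyers: €10; to sellers: €20. (They sum to €30.)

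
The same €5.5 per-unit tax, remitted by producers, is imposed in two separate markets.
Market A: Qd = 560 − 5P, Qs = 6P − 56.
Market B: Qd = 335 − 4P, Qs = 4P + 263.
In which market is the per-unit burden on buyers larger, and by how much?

Market A: pre-tax P* = €56, Q* = 280; post-tax Q = 265; per-unit burden on buyers = €3.
Market B: pre-tax P* = €9, Q* = 299; post-tax Q = 288; per-unit burden on buyers = €2.75.
Difference: €3 vs €2.75 → market A is larger by €0.25.

Market A, by €0.25.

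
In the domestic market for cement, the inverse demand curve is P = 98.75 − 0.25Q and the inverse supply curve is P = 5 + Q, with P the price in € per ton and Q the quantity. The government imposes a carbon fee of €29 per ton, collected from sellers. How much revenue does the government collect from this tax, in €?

Tax revenue = €1502.2.

Inverting to Q(P) form: Qd = 395 − 4P; Qs = P − 5.
Without the tax, 395 − 4P = P − 5 gives 5P = 400, so P* = €80 and Q* = 75.
With the tax collected from sellers, supply shifts: Qs = (P − 29) − 5.
New equilibrium: buyers pay €85.8, sellers receive €56.8, Q = 51.8. (Wedge: Pb − Ps = 29.)
Revenue = t · Q = 29 · 51.8 = €1502.2.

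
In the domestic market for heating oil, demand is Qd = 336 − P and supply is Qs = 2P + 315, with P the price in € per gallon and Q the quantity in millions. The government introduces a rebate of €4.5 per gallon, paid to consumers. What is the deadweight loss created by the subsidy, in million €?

Without the subsidy, 336 − P = 2P + 315 gives 3P = 21, so P* = €7 and Q* = 329.
With a per-unit subsidy paid to consumers, each effectively pays P − 4.5, so demand becomes Qd = 336 − (P − 4.5).
Solving gives Q = 332 with consumers paying €4 and producers receiving €8.5 (the €4.5 wedge).
Quantity rises by |ΔQ| = |329 − 332| = 3.
DWL = ½ · t · |ΔQ| = ½ · 4.5 · 3 = €6.75.

Deadweight loss = €6.75 million.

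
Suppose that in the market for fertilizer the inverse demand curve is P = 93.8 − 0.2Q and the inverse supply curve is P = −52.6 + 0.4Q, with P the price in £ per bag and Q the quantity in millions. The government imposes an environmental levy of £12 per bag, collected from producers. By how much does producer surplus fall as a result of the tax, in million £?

Rewrite in direct form: Qd = 469 − 5P and Qs = 2.5P + 131.5.
Before the tax: set 469 − 5P = 2.5P + 131.5 → P* = £45, Q* = 244.
With the tax collected from producers, supply shifts: Qs = 2.5(P − 12) + 131.5.
New equilibrium: buyers pay £49, producers receive £37, Q = 224. (Wedge: Pb − Ps = 12.)
ΔPS is the trapezoid between Q = 224 and Q = 244 of height £8: ½ · (244 + 224) · 8 = £1872.

Producer surplus falls by £1872 million.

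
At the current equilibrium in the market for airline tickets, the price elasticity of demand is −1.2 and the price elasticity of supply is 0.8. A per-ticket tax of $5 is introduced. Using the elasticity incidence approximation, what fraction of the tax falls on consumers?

Consumers' share ≈ 0.4.

Incidence ratio: consumers' share ≈ εs / (εs + |εd|) = 0.8 / (0.8 + 1.2) = 0.4.
Supply is the less elastic side, so consumers bear the smaller share.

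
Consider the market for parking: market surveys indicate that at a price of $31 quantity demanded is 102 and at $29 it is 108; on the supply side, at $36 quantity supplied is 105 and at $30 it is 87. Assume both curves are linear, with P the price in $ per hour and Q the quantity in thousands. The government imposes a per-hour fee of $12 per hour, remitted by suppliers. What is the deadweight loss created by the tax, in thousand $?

Demand slope: (108 − 102)/(29 − 31) = -3, so Qd = 195 − 3P.
Supply slope: (87 − 105)/(30 − 36) = 3, so Qs = 3P − 3.
Before the tax: set 195 − 3P = 3P − 3 → P* = $33, Q* = 96.
With the tax collected from suppliers, supply shifts: Qs = 3(P − 12) − 3.
Solving gives Q = 78 with buyers paying $39 and suppliers receiving $27 (the $12 wedge).
Quantity falls by |ΔQ| = |96 − 78| = 18.
DWL = ½ · t · |ΔQ| = ½ · 12 · 18 = $108.

Deadweight loss = $108 thousand.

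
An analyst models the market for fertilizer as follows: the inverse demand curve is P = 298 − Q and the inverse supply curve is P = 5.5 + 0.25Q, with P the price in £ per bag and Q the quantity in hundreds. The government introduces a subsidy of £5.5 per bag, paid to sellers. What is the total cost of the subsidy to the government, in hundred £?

Government outlay = £1311.2 hundred.

Rewrite in direct form: Qd = 298 − P and Qs = 4P − 22.
Before the subsidy: set 298 − P = 4P − 22 → P* = £64, Q* = 234.
With a per-unit subsidy paid to sellers, each receives P + 5.5 per unit sold, so supply becomes Qs = 4(P + 5.5) − 22.
Solving gives Q = 238.4 with buyers paying £59.6 and sellers receiving £65.1 (the £5.5 wedge).
Outlay = t · Q = 5.5 · 238.4 = £1311.2.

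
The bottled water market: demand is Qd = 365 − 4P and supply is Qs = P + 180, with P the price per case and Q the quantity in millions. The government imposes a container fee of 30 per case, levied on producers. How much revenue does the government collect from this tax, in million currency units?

Tax revenue = 5790 million.

Before the tax: set 365 − 4P = P + 180 → P* = 37, Q* = 217.
With the tax collected from producers, supply shifts: Qs = (P − 30) + 180.
Solving gives Q = 193 with consumers paying 43 and producers receiving 13 (the 30 wedge).
Revenue = t · Q = 30 · 193 = 5790.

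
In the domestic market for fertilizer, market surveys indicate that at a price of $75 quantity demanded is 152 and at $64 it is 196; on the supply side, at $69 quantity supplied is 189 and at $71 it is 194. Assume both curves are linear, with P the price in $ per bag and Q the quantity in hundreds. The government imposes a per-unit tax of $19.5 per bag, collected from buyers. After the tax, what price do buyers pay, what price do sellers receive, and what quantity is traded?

Buyers pay $74.5; sellers receive $55; quantity = 154.

Demand slope: (196 − 152)/(64 − 75) = -4, so Qd = 452 − 4P.
Supply slope: (194 − 189)/(71 − 69) = 2.5, so Qs = 2.5P + 16.5.
Before the tax: set 452 − 4P = 2.5P + 16.5 → P* = $67, Q* = 184.
With the tax collected from buyers, demand (in seller-price terms) shifts: Qd = 452 − 4(P + 19.5).
Solving gives Q = 154 with buyers paying $74.5 and sellers receiving $55 (the $19.5 wedge).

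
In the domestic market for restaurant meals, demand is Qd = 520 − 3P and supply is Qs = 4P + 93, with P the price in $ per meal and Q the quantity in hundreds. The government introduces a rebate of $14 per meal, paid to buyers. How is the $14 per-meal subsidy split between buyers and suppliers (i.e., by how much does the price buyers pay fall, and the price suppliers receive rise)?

Without the subsidy, 520 − 3P = 4P + 93 gives 7P = 427, so P* = $61 and Q* = 337.
With a per-unit subsidy paid to buyers, each effectively pays P − 14, so demand becomes Qd = 520 − 3(P − 14).
Solving gives Q = 361 with buyers paying $53 and suppliers receiving $67 (the $14 wedge).
Gain to buyers: $8; to suppliers: $6. (They sum to $14.)

Buyers gain $8 per meal; suppliers gain $6 per meal.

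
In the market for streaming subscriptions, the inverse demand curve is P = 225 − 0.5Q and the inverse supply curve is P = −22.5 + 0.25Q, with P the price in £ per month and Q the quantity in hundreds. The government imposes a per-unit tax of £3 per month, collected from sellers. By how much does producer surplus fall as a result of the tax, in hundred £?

Rewrite in direct form: Qd = 450 − 2P and Qs = 4P + 90.
Before the tax: set 450 − 2P = 4P + 90 → P* = £60, Q* = 330.
With the tax collected from sellers, supply shifts: Qs = 4(P − 3) + 90.
Solving gives Q = 326 with consumers paying £62 and sellers receiving £59 (the £3 wedge).
ΔPS is the trapezoid between Q = 326 and Q = 330 of height £1: ½ · (330 + 326) · 1 = £328.

Producer surplus falls by £328 hundred.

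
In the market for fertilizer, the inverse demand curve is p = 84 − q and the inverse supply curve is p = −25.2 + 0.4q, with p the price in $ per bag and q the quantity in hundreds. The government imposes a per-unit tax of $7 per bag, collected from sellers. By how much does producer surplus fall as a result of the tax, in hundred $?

Rewrite in direct form: qd = 84 − p and qs = 2.5p + 63.
Without the tax, 84 − p = 2.5p + 63 gives 3.5p = 21, so p* = $6 and q* = 78.
With the tax collected from sellers, supply shifts: qs = 2.5(p − 7) + 63.
New equilibrium: buyers pay $11, sellers receive $4, q = 73. (Wedge: pb − ps = 7.)
ΔPS is the trapezoid between Q = 73 and Q = 78 of height $2: ½ · (78 + 73) · 2 = $151.

Producer surplus falls by $151 hundred.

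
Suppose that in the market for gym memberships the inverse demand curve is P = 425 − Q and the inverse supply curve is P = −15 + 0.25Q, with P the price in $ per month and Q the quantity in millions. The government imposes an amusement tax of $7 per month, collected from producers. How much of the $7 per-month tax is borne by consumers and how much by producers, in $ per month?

Inverting to Q(P) form: Qd = 425 − P; Qs = 4P + 60.
Before the tax: set 425 − P = 4P + 60 → P* = $73, Q* = 352.
With the tax collected from producers, supply shifts: Qs = 4(P − 7) + 60.
Solving gives Q = 346.4 with consumers paying $78.6 and producers receiving $71.6 (the $7 wedge).
Burden on consumers: $5.6; on producers: $1.4. (They sum to $7.)
The less price-elastic side of the market bears the larger share of a per-unit tax.

Consumers bear $5.6 per month; producers bear $1.4 per month.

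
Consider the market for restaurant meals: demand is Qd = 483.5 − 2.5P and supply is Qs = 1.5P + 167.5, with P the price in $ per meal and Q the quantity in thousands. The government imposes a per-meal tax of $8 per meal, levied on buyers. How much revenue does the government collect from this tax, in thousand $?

Before the tax: set 483.5 − 2.5P = 1.5P + 167.5 → P* = $79, Q* = 286.
With the tax collected from buyers, demand (in seller-price terms) shifts: Qd = 483.5 − 2.5(P + 8).
Solving gives Q = 278.5 with buyers paying $82 and suppliers receiving $74 (the $8 wedge).
Revenue = t · Q = 8 · 278.5 = $2228.

Tax revenue = $2228 thousand.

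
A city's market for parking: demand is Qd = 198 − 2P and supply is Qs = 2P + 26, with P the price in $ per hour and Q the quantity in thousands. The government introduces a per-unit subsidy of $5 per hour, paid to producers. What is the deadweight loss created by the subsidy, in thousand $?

Without the subsidy, 198 − 2P = 2P + 26 gives 4P = 172, so P* = $43 and Q* = 112.
With a per-unit subsidy paid to producers, each receives P + 5 per unit sold, so supply becomes Qs = 2(P + 5) + 26.
New equilibrium: consumers pay $40.5, producers receive $45.5, Q = 117. (Wedge: Pb − Ps = −5.)
Quantity rises by |ΔQ| = |112 − 117| = 5.
DWL = ½ · t · |ΔQ| = ½ · 5 · 5 = $12.5.

Deadweight loss = $12.5 thousand.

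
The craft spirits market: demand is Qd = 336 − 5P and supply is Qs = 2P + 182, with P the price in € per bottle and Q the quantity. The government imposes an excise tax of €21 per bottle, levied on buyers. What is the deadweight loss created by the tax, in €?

Deadweight loss = €315.

Before the tax: set 336 − 5P = 2P + 182 → P* = €22, Q* = 226.
With the tax collected from buyers, demand (in seller-price terms) shifts: Qd = 336 − 5(P + 21).
Solving gives Q = 196 with buyers paying €28 and suppliers receiving €7 (the €21 wedge).
Quantity falls by |ΔQ| = |226 − 196| = 30.
DWL = ½ · t · |ΔQ| = ½ · 21 · 30 = €315.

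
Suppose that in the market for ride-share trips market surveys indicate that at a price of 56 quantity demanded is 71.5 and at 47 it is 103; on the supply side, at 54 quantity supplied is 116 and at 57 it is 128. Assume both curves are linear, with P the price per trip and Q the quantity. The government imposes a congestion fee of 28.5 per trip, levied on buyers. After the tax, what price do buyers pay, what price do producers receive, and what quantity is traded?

Buyers pay 64.2; producers receive 35.7; quantity = 42.8.

Demand slope: (103 − 71.5)/(47 − 56) = -3.5, so Qd = 267.5 − 3.5P.
Supply slope: (128 − 116)/(57 − 54) = 4, so Qs = 4P − 100.
Before the tax: set 267.5 − 3.5P = 4P − 100 → P* = 49, Q* = 96.
With the tax collected from buyers, demand (in seller-price terms) shifts: Qd = 267.5 − 3.5(P + 28.5).
Solving gives Q = 42.8 with buyers paying 64.2 and producers receiving 35.7 (the 28.5 wedge).
The less price-elastic side of the market bears the larger share of a per-unit tax.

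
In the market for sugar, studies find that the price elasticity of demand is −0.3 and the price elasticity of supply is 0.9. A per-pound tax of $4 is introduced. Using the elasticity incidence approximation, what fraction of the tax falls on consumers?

Consumers' share ≈ 0.75.

Incidence ratio: consumers' share ≈ εs / (εs + |εd|) = 0.9 / (0.9 + 0.3) = 0.75.
Supply is the more elastic side, so consumers bear the larger share.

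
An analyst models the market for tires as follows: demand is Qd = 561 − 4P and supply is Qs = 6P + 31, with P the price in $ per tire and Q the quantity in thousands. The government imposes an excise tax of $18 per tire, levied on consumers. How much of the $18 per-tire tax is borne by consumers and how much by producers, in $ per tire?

Before the tax: set 561 − 4P = 6P + 31 → P* = $53, Q* = 349.
With the tax collected from consumers, demand (in seller-price terms) shifts: Qd = 561 − 4(P + 18).
Solving gives Q = 305.8 with consumers paying $63.8 and producers receiving $45.8 (the $18 wedge).
Burden on consumers: $10.8; on producers: $7.2. (They sum to $18.)

Consumers bear $10.8 per tire; producers bear $7.2 per tire.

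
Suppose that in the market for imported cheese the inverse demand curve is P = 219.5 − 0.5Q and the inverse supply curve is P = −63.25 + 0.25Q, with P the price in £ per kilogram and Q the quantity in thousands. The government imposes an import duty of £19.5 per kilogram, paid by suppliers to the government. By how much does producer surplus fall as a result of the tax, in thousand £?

Rewrite in direct form: Qd = 439 − 2P and Qs = 4P + 253.
Without the tax, 439 − 2P = 4P + 253 gives 6P = 186, so P* = £31 and Q* = 377.
With the tax collected from suppliers, supply shifts: Qs = 4(P − 19.5) + 253.
New equilibrium: consumers pay £44, suppliers receive £24.5, Q = 351. (Wedge: Pb − Ps = 19.5.)
ΔPS is the trapezoid between Q = 351 and Q = 377 of height £6.5: ½ · (377 + 351) · 6.5 = £2366.

Producer surplus falls by £2366 thousand.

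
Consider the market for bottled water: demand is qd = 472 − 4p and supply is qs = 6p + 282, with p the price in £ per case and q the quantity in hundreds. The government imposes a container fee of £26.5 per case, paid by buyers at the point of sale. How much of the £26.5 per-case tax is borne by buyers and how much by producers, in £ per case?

Buyers bear £15.9 per case; producers bear £10.6 per case.

Without the tax, 472 − 4p = 6p + 282 gives 10p = 190, so p* = £19 and q* = 396.
With the tax collected from buyers, demand (in seller-price terms) shifts: qd = 472 − 4(p + 26.5).
New equilibrium: buyers pay £34.9, producers receive £8.4, q = 332.4. (Wedge: pb − ps = 26.5.)
Burden on buyers: £15.9; on producers: £10.6. (They sum to £26.5.)
The less price-elastic side of the market bears the larger share of a per-unit tax.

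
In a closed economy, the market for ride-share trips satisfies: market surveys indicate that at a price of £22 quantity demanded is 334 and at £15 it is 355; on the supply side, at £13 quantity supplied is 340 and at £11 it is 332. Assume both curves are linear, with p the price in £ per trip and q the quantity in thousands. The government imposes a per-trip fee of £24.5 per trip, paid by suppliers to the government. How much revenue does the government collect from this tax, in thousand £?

Demand slope: (355 − 334)/(15 − 22) = -3, so qd = 400 − 3p.
Supply slope: (332 − 340)/(11 − 13) = 4, so qs = 4p + 288.
Before the tax: set 400 − 3p = 4p + 288 → p* = £16, q* = 352.
With the tax collected from suppliers, supply shifts: qs = 4(p − 24.5) + 288.
Solving gives q = 310 with buyers paying £30 and suppliers receiving £5.5 (the £24.5 wedge).
Revenue = t · Q = 24.5 · 310 = £7595.

Tax revenue = £7595 thousand.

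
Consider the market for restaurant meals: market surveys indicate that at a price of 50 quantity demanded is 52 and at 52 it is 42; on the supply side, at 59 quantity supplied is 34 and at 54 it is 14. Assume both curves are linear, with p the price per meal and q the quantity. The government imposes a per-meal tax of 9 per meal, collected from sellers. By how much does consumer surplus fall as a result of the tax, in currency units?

Consumer surplus falls by 48.

Demand slope: (42 − 52)/(52 − 50) = -5, so qd = 302 − 5p.
Supply slope: (14 − 34)/(54 − 59) = 4, so qs = 4p − 202.
Without the tax, 302 − 5p = 4p − 202 gives 9p = 504, so p* = 56 and q* = 22.
With the tax collected from sellers, supply shifts: qs = 4(p − 9) − 202.
New equilibrium: buyers pay 60, sellers receive 51, q = 2. (Wedge: pb − ps = 9.)
ΔCS is the trapezoid between Q = 2 and Q = 22 of height 4: ½ · (22 + 2) · 4 = 48.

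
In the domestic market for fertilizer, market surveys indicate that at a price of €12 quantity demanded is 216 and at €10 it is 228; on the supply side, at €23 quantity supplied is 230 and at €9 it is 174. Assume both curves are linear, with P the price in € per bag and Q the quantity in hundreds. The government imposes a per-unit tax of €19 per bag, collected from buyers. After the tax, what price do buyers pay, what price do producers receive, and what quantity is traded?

Buyers pay €22.6; producers receive €3.6; quantity = 152.4.

Demand slope: (228 − 216)/(10 − 12) = -6, so Qd = 288 − 6P.
Supply slope: (174 − 230)/(9 − 23) = 4, so Qs = 4P + 138.
Before the tax: set 288 − 6P = 4P + 138 → P* = €15, Q* = 198.
With the tax collected from buyers, demand (in seller-price terms) shifts: Qd = 288 − 6(P + 19).
New equilibrium: buyers pay €22.6, producers receive €3.6, Q = 152.4. (Wedge: Pb − Ps = 19.)
The less price-elastic side of the market bears the larger share of a per-unit tax.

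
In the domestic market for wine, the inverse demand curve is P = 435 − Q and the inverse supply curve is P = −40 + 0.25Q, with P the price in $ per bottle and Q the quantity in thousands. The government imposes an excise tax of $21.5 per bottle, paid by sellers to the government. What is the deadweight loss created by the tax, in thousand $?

Deadweight loss = $184.9 thousand.

Rewrite in direct form: Qd = 435 − P and Qs = 4P + 160.
Before the tax: set 435 − P = 4P + 160 → P* = $55, Q* = 380.
With the tax collected from sellers, supply shifts: Qs = 4(P − 21.5) + 160.
Solving gives Q = 362.8 with consumers paying $72.2 and sellers receiving $50.7 (the $21.5 wedge).
Quantity falls by |ΔQ| = |380 − 362.8| = 17.2.
DWL = ½ · t · |ΔQ| = ½ · 21.5 · 17.2 = $184.9.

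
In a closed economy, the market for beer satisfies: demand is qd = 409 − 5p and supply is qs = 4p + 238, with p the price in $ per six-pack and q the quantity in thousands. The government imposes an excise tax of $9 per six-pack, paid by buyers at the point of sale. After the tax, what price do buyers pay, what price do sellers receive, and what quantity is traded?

Before the tax: set 409 − 5p = 4p + 238 → p* = $19, q* = 314.
With the tax collected from buyers, demand (in seller-price terms) shifts: qd = 409 − 5(p + 9).
Solving gives q = 294 with buyers paying $23 and sellers receiving $14 (the $9 wedge).
The less price-elastic side of the market bears the larger share of a per-unit tax.

Buyers pay $23; sellers receive $14; quantity = 294.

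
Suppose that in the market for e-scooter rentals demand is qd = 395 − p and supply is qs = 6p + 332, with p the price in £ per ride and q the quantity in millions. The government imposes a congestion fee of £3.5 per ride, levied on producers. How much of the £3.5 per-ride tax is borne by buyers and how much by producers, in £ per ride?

Before the tax: set 395 − p = 6p + 332 → p* = £9, q* = 386.
With the tax collected from producers, supply shifts: qs = 6(p − 3.5) + 332.
New equilibrium: buyers pay £12, producers receive £8.5, q = 383. (Wedge: pb − ps = 3.5.)
Burden on buyers: £3; on producers: £0.5. (They sum to £3.5.)
The less price-elastic side of the market bears the larger share of a per-unit tax.

Buyers bear £3 per ride; producers bear £0.5 per ride.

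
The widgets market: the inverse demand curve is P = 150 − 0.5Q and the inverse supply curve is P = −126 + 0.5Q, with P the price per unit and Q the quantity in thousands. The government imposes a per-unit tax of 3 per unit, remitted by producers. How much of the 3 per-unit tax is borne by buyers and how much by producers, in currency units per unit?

Buyers bear 1.5 per unit; producers bear 1.5 per unit.

Rewrite in direct form: Qd = 300 − 2P and Qs = 2P + 252.
Before the tax: set 300 − 2P = 2P + 252 → P* = 12, Q* = 276.
With the tax collected from producers, supply shifts: Qs = 2(P − 3) + 252.
New equilibrium: buyers pay 13.5, producers receive 10.5, Q = 273. (Wedge: Pb − Ps = 3.)
Burden on buyers: 1.5; on producers: 1.5. (They sum to 3.)
The less price-elastic side of the market bears the larger share of a per-unit tax.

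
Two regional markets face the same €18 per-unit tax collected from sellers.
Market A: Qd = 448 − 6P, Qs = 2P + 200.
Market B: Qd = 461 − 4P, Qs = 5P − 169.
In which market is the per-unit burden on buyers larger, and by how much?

Market B, by €5.5.

Market A: pre-tax P* = €31, Q* = 262; post-tax Q = 235; per-unit burden on buyers = €4.5.
Market B: pre-tax P* = €70, Q* = 181; post-tax Q = 141; per-unit burden on buyers = €10.
Difference: €4.5 vs €10 → market B is larger by €5.5.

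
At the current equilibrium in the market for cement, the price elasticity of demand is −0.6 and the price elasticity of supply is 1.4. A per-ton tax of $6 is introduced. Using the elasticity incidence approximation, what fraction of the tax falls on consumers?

Consumers' share ≈ 0.7.

Incidence ratio: consumers' share ≈ εs / (εs + |εd|) = 1.4 / (1.4 + 0.6) = 0.7.
Supply is the more elastic side, so consumers bear the larger share.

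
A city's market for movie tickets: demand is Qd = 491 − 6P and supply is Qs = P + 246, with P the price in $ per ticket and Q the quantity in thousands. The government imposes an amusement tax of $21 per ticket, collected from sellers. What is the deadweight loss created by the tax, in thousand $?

Deadweight loss = $189 thousand.

Before the tax: set 491 − 6P = P + 246 → P* = $35, Q* = 281.
With the tax collected from sellers, supply shifts: Qs = (P − 21) + 246.
New equilibrium: consumers pay $38, sellers receive $17, Q = 263. (Wedge: Pb − Ps = 21.)
Quantity falls by |ΔQ| = |281 − 263| = 18.
DWL = ½ · t · |ΔQ| = ½ · 21 · 18 = $189.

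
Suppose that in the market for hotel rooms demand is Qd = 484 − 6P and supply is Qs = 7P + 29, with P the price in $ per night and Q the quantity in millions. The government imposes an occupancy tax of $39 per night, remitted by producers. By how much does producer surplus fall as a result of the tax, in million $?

Producer surplus falls by $3798 million.

Before the tax: set 484 − 6P = 7P + 29 → P* = $35, Q* = 274.
With the tax collected from producers, supply shifts: Qs = 7(P − 39) + 29.
New equilibrium: buyers pay $56, producers receive $17, Q = 148. (Wedge: Pb − Ps = 39.)
ΔPS is the trapezoid between Q = 148 and Q = 274 of height $18: ½ · (274 + 148) · 18 = $3798.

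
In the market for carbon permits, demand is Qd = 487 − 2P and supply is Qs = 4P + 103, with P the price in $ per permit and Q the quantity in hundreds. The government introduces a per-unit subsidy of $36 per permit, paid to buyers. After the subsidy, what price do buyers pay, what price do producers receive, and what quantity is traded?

Before the subsidy: set 487 − 2P = 4P + 103 → P* = $64, Q* = 359.
With a per-unit subsidy paid to buyers, each effectively pays P − 36, so demand becomes Qd = 487 − 2(P − 36).
New equilibrium: buyers pay $40, producers receive $76, Q = 407. (Wedge: Pb − Ps = −36.)

Buyers pay $40; producers receive $76; quantity = 407.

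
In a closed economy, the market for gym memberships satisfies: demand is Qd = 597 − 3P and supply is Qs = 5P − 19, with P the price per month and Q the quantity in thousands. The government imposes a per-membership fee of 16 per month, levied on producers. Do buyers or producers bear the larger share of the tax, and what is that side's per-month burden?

Buyers bear the larger share: 10 per month.

Without the tax, 597 − 3P = 5P − 19 gives 8P = 616, so P* = 77 and Q* = 366.
With the tax collected from producers, supply shifts: Qs = 5(P − 16) − 19.
Solving gives Q = 336 with buyers paying 87 and producers receiving 71 (the 16 wedge).
Per-month burden: buyers 10, producers 6.
Buyers take the larger share because demand is less price-elastic here (demand slope 3 vs supply slope 5).
The less price-elastic side of the market bears the larger share of a per-unit tax.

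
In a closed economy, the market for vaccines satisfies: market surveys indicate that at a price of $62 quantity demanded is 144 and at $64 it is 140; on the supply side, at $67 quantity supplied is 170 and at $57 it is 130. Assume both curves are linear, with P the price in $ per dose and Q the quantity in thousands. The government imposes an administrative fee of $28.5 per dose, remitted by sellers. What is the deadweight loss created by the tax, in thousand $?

Deadweight loss = $541.5 thousand.

Demand slope: (140 − 144)/(64 − 62) = -2, so Qd = 268 − 2P.
Supply slope: (130 − 170)/(57 − 67) = 4, so Qs = 4P − 98.
Before the tax: set 268 − 2P = 4P − 98 → P* = $61, Q* = 146.
With the tax collected from sellers, supply shifts: Qs = 4(P − 28.5) − 98.
Solving gives Q = 108 with consumers paying $80 and sellers receiving $51.5 (the $28.5 wedge).
Quantity falls by |ΔQ| = |146 − 108| = 38.
DWL = ½ · t · |ΔQ| = ½ · 28.5 · 38 = $541.5.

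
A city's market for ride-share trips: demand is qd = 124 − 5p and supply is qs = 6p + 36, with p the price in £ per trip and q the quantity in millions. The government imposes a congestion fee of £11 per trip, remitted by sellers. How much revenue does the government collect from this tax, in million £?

Tax revenue = £594 million.

Without the tax, 124 − 5p = 6p + 36 gives 11p = 88, so p* = £8 and q* = 84.
With the tax collected from sellers, supply shifts: qs = 6(p − 11) + 36.
New equilibrium: buyers pay £14, sellers receive £3, q = 54. (Wedge: pb − ps = 11.)
Revenue = t · Q = 11 · 54 = £594.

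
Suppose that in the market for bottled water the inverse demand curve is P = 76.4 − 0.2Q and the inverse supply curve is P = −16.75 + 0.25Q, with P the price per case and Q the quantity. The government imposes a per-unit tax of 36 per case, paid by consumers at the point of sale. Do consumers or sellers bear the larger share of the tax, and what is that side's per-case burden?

Rewrite in direct form: Qd = 382 − 5P and Qs = 4P + 67.
Without the tax, 382 − 5P = 4P + 67 gives 9P = 315, so P* = 35 and Q* = 207.
With the tax collected from consumers, demand (in seller-price terms) shifts: Qd = 382 − 5(P + 36).
Solving gives Q = 127 with consumers paying 51 and sellers receiving 15 (the 36 wedge).
Per-case burden: consumers 16, sellers 20.
Sellers take the larger share because supply is less price-elastic here (demand slope 5 vs supply slope 4).
The less price-elastic side of the market bears the larger share of a per-unit tax.

Sellers bear the larger share: 20 per case.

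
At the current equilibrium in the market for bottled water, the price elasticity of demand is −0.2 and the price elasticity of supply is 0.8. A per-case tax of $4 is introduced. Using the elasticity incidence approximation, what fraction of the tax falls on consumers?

Consumers' share ≈ 0.8.

Incidence ratio: consumers' share ≈ εs / (εs + |εd|) = 0.8 / (0.8 + 0.2) = 0.8.
Supply is the more elastic side, so consumers bear the larger share.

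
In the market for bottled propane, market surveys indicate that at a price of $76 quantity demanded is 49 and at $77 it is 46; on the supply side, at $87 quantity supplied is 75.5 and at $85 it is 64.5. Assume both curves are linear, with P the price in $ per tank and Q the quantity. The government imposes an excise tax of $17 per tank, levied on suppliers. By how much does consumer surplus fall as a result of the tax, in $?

Consumer surplus falls by $225.5.

Demand slope: (46 − 49)/(77 − 76) = -3, so Qd = 277 − 3P.
Supply slope: (64.5 − 75.5)/(85 − 87) = 5.5, so Qs = 5.5P − 403.
Without the tax, 277 − 3P = 5.5P − 403 gives 8.5P = 680, so P* = $80 and Q* = 37.
With the tax collected from suppliers, supply shifts: Qs = 5.5(P − 17) − 403.
New equilibrium: consumers pay $91, suppliers receive $74, Q = 4. (Wedge: Pb − Ps = 17.)
ΔCS is the trapezoid between Q = 4 and Q = 37 of height $11: ½ · (37 + 4) · 11 = $225.5.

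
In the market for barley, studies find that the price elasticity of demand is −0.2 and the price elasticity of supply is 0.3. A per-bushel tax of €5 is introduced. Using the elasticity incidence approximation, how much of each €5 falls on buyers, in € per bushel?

Incidence ratio: buyers' share ≈ εs / (εs + |εd|) = 0.3 / (0.3 + 0.2) = 0.6.
So buyers bear ≈ 0.6 × €5 = €3; suppliers bear €2.

Buyers bear ≈ €3 per bushel.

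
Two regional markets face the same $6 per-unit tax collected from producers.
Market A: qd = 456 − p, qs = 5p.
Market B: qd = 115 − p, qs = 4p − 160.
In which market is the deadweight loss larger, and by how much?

Market A, by $0.6.

Market A: pre-tax p* = $76, q* = 380; post-tax q = 375; deadweight loss = $15.
Market B: pre-tax p* = $55, q* = 60; post-tax q = 55.2; deadweight loss = $14.4.
Difference: $15 vs $14.4 → market A is larger by $0.6.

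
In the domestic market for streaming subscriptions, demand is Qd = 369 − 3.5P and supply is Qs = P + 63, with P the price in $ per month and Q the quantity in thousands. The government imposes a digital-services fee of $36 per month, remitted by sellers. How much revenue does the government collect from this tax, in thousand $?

Tax revenue = $3708 thousand.

Before the tax: set 369 − 3.5P = P + 63 → P* = $68, Q* = 131.
With the tax collected from sellers, supply shifts: Qs = (P − 36) + 63.
New equilibrium: consumers pay $76, sellers receive $40, Q = 103. (Wedge: Pb − Ps = 36.)
Revenue = t · Q = 36 · 103 = $3708.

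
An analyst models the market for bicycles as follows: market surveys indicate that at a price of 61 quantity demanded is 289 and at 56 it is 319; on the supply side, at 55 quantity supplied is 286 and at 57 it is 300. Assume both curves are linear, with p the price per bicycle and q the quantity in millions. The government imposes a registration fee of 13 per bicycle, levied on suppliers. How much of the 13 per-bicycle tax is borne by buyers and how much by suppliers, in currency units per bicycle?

Buyers bear 7 per bicycle; suppliers bear 6 per bicycle.

Demand slope: (319 − 289)/(56 − 61) = -6, so qd = 655 − 6p.
Supply slope: (300 − 286)/(57 − 55) = 7, so qs = 7p − 99.
Before the tax: set 655 − 6p = 7p − 99 → p* = 58, q* = 307.
With the tax collected from suppliers, supply shifts: qs = 7(p − 13) − 99.
Solving gives q = 265 with buyers paying 65 and suppliers receiving 52 (the 13 wedge).
Burden on buyers: 7; on suppliers: 6. (They sum to 13.)
The less price-elastic side of the market bears the larger share of a per-unit tax.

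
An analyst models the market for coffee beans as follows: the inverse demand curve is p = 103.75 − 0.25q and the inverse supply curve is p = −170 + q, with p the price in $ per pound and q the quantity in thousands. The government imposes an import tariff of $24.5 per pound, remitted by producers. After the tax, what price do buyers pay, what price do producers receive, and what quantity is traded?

Rewrite in direct form: qd = 415 − 4p and qs = p + 170.
Before the tax: set 415 − 4p = p + 170 → p* = $49, q* = 219.
With the tax collected from producers, supply shifts: qs = (p − 24.5) + 170.
Solving gives q = 199.4 with buyers paying $53.9 and producers receiving $29.4 (the $24.5 wedge).
The less price-elastic side of the market bears the larger share of a per-unit tax.

Buyers pay $53.9; producers receive $29.4; quantity = 199.4.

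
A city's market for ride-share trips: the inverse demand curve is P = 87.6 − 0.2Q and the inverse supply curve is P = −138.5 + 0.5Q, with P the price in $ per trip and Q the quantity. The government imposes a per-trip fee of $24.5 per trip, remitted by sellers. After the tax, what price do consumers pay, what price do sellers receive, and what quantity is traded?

Consumers pay $30; sellers receive $5.5; quantity = 288.

Inverting to Q(P) form: Qd = 438 − 5P; Qs = 2P + 277.
Before the tax: set 438 − 5P = 2P + 277 → P* = $23, Q* = 323.
With the tax collected from sellers, supply shifts: Qs = 2(P − 24.5) + 277.
New equilibrium: consumers pay $30, sellers receive $5.5, Q = 288. (Wedge: Pb − Ps = 24.5.)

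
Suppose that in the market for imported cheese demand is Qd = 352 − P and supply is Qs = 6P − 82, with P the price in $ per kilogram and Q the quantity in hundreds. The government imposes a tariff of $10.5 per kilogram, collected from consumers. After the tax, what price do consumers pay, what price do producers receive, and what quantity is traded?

Consumers pay $71; producers receive $60.5; quantity = 281.

Without the tax, 352 − P = 6P − 82 gives 7P = 434, so P* = $62 and Q* = 290.
With the tax collected from consumers, demand (in seller-price terms) shifts: Qd = 352 − (P + 10.5).
Solving gives Q = 281 with consumers paying $71 and producers receiving $60.5 (the $10.5 wedge).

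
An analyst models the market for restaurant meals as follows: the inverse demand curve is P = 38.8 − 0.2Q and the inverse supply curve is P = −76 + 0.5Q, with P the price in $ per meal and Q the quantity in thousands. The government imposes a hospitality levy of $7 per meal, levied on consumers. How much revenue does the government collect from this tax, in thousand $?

Tax revenue = $1078 thousand.

Rewrite in direct form: Qd = 194 − 5P and Qs = 2P + 152.
Before the tax: set 194 − 5P = 2P + 152 → P* = $6, Q* = 164.
With the tax collected from consumers, demand (in seller-price terms) shifts: Qd = 194 − 5(P + 7).
New equilibrium: consumers pay $8, suppliers receive $1, Q = 154. (Wedge: Pb − Ps = 7.)
Revenue = t · Q = 7 · 154 = $1078.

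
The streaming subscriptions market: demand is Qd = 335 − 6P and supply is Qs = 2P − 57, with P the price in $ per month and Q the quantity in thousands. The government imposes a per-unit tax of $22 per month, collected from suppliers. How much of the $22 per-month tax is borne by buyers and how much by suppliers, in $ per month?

Without the tax, 335 − 6P = 2P − 57 gives 8P = 392, so P* = $49 and Q* = 41.
With the tax collected from suppliers, supply shifts: Qs = 2(P − 22) − 57.
Solving gives Q = 8 with buyers paying $54.5 and suppliers receiving $32.5 (the $22 wedge).
Burden on buyers: $5.5; on suppliers: $16.5. (They sum to $22.)
The less price-elastic side of the market bears the larger share of a per-unit tax.

Buyers bear $5.5 per month; suppliers bear $16.5 per month.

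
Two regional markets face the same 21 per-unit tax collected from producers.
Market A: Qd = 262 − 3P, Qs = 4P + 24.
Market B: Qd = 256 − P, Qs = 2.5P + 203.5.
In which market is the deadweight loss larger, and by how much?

Market A, by 220.5.

Market A: pre-tax P* = 34, Q* = 160; post-tax Q = 124; deadweight loss = 378.
Market B: pre-tax P* = 15, Q* = 241; post-tax Q = 226; deadweight loss = 157.5.
Difference: 378 vs 157.5 → market A is larger by 220.5.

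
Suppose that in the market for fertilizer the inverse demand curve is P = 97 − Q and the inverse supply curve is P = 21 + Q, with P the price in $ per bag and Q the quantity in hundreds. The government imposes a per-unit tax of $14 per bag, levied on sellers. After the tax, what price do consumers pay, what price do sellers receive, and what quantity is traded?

Consumers pay $66; sellers receive $52; quantity = 31.

Rewrite in direct form: Qd = 97 − P and Qs = P − 21.
Without the tax, 97 − P = P − 21 gives 2P = 118, so P* = $59 and Q* = 38.
With the tax collected from sellers, supply shifts: Qs = (P − 14) − 21.
New equilibrium: consumers pay $66, sellers receive $52, Q = 31. (Wedge: Pb − Ps = 14.)
The less price-elastic side of the market bears the larger share of a per-unit tax.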